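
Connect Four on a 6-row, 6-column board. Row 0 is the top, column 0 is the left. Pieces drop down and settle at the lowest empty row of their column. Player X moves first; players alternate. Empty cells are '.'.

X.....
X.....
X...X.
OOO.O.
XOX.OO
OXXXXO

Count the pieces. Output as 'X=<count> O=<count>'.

X=10 O=9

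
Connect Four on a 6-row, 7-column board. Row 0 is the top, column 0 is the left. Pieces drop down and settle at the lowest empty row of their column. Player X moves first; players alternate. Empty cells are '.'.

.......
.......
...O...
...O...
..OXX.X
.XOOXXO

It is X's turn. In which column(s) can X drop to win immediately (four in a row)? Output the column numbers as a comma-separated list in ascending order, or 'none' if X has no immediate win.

col 0: drop X → no win
col 1: drop X → no win
col 2: drop X → no win
col 3: drop X → no win
col 4: drop X → no win
col 5: drop X → WIN!
col 6: drop X → no win

Answer: 5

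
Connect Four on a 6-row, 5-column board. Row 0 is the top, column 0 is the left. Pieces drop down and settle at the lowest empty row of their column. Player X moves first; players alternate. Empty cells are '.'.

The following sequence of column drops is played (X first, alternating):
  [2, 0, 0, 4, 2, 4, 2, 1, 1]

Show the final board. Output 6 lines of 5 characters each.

Answer: .....
.....
.....
..X..
XXX.O
OOX.O

Derivation:
Move 1: X drops in col 2, lands at row 5
Move 2: O drops in col 0, lands at row 5
Move 3: X drops in col 0, lands at row 4
Move 4: O drops in col 4, lands at row 5
Move 5: X drops in col 2, lands at row 4
Move 6: O drops in col 4, lands at row 4
Move 7: X drops in col 2, lands at row 3
Move 8: O drops in col 1, lands at row 5
Move 9: X drops in col 1, lands at row 4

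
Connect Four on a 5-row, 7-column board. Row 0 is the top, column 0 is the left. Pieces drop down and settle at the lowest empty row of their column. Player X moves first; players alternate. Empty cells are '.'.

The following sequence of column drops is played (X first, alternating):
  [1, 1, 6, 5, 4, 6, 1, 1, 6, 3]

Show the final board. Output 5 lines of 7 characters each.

Move 1: X drops in col 1, lands at row 4
Move 2: O drops in col 1, lands at row 3
Move 3: X drops in col 6, lands at row 4
Move 4: O drops in col 5, lands at row 4
Move 5: X drops in col 4, lands at row 4
Move 6: O drops in col 6, lands at row 3
Move 7: X drops in col 1, lands at row 2
Move 8: O drops in col 1, lands at row 1
Move 9: X drops in col 6, lands at row 2
Move 10: O drops in col 3, lands at row 4

Answer: .......
.O.....
.X....X
.O....O
.X.OXOX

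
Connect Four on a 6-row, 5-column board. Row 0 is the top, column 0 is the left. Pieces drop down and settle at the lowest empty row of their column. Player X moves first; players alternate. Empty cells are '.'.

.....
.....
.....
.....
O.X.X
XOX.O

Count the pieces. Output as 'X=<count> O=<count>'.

X=4 O=3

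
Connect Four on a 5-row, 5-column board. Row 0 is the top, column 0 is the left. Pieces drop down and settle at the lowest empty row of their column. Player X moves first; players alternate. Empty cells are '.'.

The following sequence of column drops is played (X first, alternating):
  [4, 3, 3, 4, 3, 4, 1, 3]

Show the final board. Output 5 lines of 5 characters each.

Answer: .....
...O.
...XO
...XO
.X.OX

Derivation:
Move 1: X drops in col 4, lands at row 4
Move 2: O drops in col 3, lands at row 4
Move 3: X drops in col 3, lands at row 3
Move 4: O drops in col 4, lands at row 3
Move 5: X drops in col 3, lands at row 2
Move 6: O drops in col 4, lands at row 2
Move 7: X drops in col 1, lands at row 4
Move 8: O drops in col 3, lands at row 1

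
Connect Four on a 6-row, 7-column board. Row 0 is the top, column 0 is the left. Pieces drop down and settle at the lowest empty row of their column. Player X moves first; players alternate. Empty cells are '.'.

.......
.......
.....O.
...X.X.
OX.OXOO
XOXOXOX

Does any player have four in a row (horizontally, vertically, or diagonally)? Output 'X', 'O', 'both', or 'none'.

none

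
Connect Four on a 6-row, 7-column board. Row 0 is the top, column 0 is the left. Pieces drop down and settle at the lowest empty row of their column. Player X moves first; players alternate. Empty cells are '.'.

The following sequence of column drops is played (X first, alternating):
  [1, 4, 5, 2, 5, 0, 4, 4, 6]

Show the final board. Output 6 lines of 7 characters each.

Move 1: X drops in col 1, lands at row 5
Move 2: O drops in col 4, lands at row 5
Move 3: X drops in col 5, lands at row 5
Move 4: O drops in col 2, lands at row 5
Move 5: X drops in col 5, lands at row 4
Move 6: O drops in col 0, lands at row 5
Move 7: X drops in col 4, lands at row 4
Move 8: O drops in col 4, lands at row 3
Move 9: X drops in col 6, lands at row 5

Answer: .......
.......
.......
....O..
....XX.
OXO.OXX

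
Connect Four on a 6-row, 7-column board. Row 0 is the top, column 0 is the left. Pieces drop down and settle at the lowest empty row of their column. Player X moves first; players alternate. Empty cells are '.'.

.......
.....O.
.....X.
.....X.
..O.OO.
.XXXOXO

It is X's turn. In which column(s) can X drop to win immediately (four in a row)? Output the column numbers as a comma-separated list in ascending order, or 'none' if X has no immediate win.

col 0: drop X → WIN!
col 1: drop X → no win
col 2: drop X → no win
col 3: drop X → no win
col 4: drop X → no win
col 5: drop X → no win
col 6: drop X → no win

Answer: 0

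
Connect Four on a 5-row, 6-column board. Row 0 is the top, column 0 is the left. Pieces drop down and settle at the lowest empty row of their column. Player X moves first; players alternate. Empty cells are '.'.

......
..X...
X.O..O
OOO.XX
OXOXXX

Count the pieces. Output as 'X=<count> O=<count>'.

X=8 O=7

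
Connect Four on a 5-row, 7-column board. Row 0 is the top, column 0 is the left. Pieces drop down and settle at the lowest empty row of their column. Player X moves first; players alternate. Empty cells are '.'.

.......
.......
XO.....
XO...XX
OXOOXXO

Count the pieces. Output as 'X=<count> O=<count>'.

X=7 O=6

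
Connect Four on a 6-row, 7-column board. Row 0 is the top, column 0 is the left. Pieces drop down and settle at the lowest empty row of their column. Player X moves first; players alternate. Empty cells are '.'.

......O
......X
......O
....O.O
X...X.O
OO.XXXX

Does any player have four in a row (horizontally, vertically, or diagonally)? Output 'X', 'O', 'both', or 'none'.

X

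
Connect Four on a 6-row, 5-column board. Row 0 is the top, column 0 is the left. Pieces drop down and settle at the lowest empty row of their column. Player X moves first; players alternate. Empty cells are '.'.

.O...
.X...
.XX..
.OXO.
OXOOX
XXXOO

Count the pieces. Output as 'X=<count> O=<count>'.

X=9 O=8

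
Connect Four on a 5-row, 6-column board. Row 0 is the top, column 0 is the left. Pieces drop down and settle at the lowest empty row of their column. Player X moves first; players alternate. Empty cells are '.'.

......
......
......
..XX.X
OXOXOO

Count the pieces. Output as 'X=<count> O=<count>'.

X=5 O=4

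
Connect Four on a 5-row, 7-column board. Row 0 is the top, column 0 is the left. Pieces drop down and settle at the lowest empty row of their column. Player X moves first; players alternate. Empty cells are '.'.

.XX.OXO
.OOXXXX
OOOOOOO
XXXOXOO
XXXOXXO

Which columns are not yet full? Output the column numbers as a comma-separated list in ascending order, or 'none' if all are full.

Answer: 0,3

Derivation:
col 0: top cell = '.' → open
col 1: top cell = 'X' → FULL
col 2: top cell = 'X' → FULL
col 3: top cell = '.' → open
col 4: top cell = 'O' → FULL
col 5: top cell = 'X' → FULL
col 6: top cell = 'O' → FULL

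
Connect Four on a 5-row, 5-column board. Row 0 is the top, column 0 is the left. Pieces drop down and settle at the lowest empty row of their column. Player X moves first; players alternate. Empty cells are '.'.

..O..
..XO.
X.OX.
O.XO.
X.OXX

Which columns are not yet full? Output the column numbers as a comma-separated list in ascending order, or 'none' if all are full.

col 0: top cell = '.' → open
col 1: top cell = '.' → open
col 2: top cell = 'O' → FULL
col 3: top cell = '.' → open
col 4: top cell = '.' → open

Answer: 0,1,3,4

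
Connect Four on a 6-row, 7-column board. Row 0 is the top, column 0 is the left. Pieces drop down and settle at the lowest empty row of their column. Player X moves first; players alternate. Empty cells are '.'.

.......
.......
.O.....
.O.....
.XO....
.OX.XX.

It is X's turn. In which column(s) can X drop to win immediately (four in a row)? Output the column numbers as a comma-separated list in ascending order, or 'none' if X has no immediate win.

Answer: 3

Derivation:
col 0: drop X → no win
col 1: drop X → no win
col 2: drop X → no win
col 3: drop X → WIN!
col 4: drop X → no win
col 5: drop X → no win
col 6: drop X → no win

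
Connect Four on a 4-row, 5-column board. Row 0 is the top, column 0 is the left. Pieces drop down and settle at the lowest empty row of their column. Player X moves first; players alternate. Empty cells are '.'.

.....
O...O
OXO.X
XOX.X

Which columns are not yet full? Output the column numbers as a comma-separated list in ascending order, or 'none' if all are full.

col 0: top cell = '.' → open
col 1: top cell = '.' → open
col 2: top cell = '.' → open
col 3: top cell = '.' → open
col 4: top cell = '.' → open

Answer: 0,1,2,3,4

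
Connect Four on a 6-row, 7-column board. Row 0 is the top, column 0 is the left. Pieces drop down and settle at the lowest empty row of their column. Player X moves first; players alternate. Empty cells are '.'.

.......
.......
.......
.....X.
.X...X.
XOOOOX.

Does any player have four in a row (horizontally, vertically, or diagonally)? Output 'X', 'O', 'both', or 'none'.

O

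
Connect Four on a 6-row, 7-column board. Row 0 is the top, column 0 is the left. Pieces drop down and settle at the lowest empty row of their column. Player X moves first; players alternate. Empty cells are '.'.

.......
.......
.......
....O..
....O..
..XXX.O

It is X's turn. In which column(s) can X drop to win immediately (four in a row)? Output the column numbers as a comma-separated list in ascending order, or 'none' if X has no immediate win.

col 0: drop X → no win
col 1: drop X → WIN!
col 2: drop X → no win
col 3: drop X → no win
col 4: drop X → no win
col 5: drop X → WIN!
col 6: drop X → no win

Answer: 1,5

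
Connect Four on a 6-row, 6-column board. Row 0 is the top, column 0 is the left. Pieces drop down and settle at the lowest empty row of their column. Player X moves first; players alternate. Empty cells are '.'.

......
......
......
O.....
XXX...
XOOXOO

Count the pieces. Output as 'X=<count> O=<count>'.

X=5 O=5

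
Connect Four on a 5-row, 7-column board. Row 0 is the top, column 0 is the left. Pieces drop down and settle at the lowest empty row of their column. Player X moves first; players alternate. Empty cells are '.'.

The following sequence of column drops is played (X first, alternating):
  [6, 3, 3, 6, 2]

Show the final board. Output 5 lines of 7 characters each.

Answer: .......
.......
.......
...X..O
..XO..X

Derivation:
Move 1: X drops in col 6, lands at row 4
Move 2: O drops in col 3, lands at row 4
Move 3: X drops in col 3, lands at row 3
Move 4: O drops in col 6, lands at row 3
Move 5: X drops in col 2, lands at row 4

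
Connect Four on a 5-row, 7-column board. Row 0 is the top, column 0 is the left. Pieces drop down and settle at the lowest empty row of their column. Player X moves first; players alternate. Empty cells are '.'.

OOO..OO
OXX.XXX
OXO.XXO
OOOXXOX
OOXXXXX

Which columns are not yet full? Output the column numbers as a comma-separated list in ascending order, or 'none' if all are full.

Answer: 3,4

Derivation:
col 0: top cell = 'O' → FULL
col 1: top cell = 'O' → FULL
col 2: top cell = 'O' → FULL
col 3: top cell = '.' → open
col 4: top cell = '.' → open
col 5: top cell = 'O' → FULL
col 6: top cell = 'O' → FULL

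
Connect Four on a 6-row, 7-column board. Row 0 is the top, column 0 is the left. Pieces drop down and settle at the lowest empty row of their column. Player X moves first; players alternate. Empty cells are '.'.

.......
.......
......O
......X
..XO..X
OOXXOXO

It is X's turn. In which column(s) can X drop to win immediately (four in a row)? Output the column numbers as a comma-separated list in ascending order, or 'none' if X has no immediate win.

col 0: drop X → no win
col 1: drop X → no win
col 2: drop X → no win
col 3: drop X → no win
col 4: drop X → no win
col 5: drop X → no win
col 6: drop X → no win

Answer: none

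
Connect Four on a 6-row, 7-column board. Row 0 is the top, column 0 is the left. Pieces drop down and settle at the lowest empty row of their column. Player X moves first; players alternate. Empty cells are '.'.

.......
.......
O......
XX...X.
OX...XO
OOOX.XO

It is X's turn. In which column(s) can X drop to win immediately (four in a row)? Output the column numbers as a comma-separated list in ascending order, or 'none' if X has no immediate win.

Answer: 5

Derivation:
col 0: drop X → no win
col 1: drop X → no win
col 2: drop X → no win
col 3: drop X → no win
col 4: drop X → no win
col 5: drop X → WIN!
col 6: drop X → no win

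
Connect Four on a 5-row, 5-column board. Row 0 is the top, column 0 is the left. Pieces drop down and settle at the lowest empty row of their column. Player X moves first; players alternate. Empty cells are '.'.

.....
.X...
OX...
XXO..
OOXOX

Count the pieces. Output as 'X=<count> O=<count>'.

X=6 O=5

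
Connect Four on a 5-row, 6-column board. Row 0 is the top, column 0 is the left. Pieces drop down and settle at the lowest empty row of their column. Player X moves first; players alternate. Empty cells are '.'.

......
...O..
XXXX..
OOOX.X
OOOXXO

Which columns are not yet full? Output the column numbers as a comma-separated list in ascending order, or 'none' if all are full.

Answer: 0,1,2,3,4,5

Derivation:
col 0: top cell = '.' → open
col 1: top cell = '.' → open
col 2: top cell = '.' → open
col 3: top cell = '.' → open
col 4: top cell = '.' → open
col 5: top cell = '.' → open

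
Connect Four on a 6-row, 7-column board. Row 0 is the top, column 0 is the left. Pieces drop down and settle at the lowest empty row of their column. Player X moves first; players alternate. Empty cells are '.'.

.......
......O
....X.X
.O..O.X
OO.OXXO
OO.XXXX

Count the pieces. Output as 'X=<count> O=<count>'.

X=9 O=9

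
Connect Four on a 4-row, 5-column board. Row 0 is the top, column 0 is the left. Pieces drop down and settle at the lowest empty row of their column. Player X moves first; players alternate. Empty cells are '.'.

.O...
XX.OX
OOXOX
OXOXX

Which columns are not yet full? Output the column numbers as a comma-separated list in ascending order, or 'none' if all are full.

Answer: 0,2,3,4

Derivation:
col 0: top cell = '.' → open
col 1: top cell = 'O' → FULL
col 2: top cell = '.' → open
col 3: top cell = '.' → open
col 4: top cell = '.' → open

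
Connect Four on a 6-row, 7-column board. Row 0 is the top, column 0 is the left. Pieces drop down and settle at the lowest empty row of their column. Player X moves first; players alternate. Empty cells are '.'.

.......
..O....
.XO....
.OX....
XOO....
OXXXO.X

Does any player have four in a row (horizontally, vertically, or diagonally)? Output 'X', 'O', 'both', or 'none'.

none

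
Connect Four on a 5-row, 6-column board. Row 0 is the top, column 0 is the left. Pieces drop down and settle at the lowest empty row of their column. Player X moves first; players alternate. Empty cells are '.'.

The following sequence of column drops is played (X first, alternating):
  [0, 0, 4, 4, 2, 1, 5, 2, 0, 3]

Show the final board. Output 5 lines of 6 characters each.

Answer: ......
......
X.....
O.O.O.
XOXOXX

Derivation:
Move 1: X drops in col 0, lands at row 4
Move 2: O drops in col 0, lands at row 3
Move 3: X drops in col 4, lands at row 4
Move 4: O drops in col 4, lands at row 3
Move 5: X drops in col 2, lands at row 4
Move 6: O drops in col 1, lands at row 4
Move 7: X drops in col 5, lands at row 4
Move 8: O drops in col 2, lands at row 3
Move 9: X drops in col 0, lands at row 2
Move 10: O drops in col 3, lands at row 4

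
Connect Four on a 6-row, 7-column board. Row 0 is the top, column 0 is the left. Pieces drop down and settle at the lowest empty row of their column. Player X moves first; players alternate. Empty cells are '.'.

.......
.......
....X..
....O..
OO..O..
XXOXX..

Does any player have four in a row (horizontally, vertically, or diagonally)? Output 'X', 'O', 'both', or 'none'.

none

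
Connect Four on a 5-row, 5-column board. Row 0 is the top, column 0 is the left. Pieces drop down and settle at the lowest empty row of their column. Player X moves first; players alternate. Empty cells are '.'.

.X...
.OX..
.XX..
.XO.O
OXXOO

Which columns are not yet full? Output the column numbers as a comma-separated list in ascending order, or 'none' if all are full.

col 0: top cell = '.' → open
col 1: top cell = 'X' → FULL
col 2: top cell = '.' → open
col 3: top cell = '.' → open
col 4: top cell = '.' → open

Answer: 0,2,3,4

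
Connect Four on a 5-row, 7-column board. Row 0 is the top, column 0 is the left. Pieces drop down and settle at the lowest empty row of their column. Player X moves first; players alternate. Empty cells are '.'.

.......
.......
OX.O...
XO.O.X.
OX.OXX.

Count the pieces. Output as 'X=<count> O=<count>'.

X=6 O=6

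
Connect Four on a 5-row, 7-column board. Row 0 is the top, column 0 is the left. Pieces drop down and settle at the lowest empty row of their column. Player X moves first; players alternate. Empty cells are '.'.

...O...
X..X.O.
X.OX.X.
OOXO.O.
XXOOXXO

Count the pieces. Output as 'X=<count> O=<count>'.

X=10 O=10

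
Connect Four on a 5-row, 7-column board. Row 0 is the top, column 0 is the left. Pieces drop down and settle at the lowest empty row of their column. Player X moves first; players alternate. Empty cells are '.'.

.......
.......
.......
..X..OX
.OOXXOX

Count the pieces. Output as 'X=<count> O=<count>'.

X=5 O=4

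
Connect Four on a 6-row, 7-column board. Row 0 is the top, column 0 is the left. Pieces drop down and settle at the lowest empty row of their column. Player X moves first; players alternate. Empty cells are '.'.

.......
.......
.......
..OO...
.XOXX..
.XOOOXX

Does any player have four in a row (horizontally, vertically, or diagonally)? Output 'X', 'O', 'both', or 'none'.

none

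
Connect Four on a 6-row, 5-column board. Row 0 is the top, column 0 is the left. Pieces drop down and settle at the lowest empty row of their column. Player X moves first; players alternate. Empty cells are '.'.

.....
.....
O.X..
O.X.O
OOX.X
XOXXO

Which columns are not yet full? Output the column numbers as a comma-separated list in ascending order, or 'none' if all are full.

col 0: top cell = '.' → open
col 1: top cell = '.' → open
col 2: top cell = '.' → open
col 3: top cell = '.' → open
col 4: top cell = '.' → open

Answer: 0,1,2,3,4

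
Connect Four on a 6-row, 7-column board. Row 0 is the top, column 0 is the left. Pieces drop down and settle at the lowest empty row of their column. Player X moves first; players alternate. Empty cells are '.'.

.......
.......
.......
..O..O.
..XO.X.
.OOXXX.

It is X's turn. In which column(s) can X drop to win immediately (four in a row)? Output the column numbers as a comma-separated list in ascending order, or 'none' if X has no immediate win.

col 0: drop X → no win
col 1: drop X → no win
col 2: drop X → no win
col 3: drop X → no win
col 4: drop X → no win
col 5: drop X → no win
col 6: drop X → WIN!

Answer: 6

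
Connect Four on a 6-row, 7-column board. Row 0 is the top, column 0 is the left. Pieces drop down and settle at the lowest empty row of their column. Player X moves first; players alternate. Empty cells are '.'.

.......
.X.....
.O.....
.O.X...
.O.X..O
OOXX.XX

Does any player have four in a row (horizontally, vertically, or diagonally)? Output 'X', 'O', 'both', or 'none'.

O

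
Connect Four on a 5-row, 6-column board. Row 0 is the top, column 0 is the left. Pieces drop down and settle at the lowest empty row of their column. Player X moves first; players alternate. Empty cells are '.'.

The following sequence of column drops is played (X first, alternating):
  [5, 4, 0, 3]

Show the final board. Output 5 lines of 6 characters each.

Answer: ......
......
......
......
X..OOX

Derivation:
Move 1: X drops in col 5, lands at row 4
Move 2: O drops in col 4, lands at row 4
Move 3: X drops in col 0, lands at row 4
Move 4: O drops in col 3, lands at row 4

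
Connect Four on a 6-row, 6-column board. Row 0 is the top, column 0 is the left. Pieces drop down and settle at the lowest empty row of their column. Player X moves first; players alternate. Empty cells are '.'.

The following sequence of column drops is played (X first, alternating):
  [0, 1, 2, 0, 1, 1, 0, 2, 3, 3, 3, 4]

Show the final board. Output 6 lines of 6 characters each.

Answer: ......
......
......
XO.X..
OXOO..
XOXXO.

Derivation:
Move 1: X drops in col 0, lands at row 5
Move 2: O drops in col 1, lands at row 5
Move 3: X drops in col 2, lands at row 5
Move 4: O drops in col 0, lands at row 4
Move 5: X drops in col 1, lands at row 4
Move 6: O drops in col 1, lands at row 3
Move 7: X drops in col 0, lands at row 3
Move 8: O drops in col 2, lands at row 4
Move 9: X drops in col 3, lands at row 5
Move 10: O drops in col 3, lands at row 4
Move 11: X drops in col 3, lands at row 3
Move 12: O drops in col 4, lands at row 5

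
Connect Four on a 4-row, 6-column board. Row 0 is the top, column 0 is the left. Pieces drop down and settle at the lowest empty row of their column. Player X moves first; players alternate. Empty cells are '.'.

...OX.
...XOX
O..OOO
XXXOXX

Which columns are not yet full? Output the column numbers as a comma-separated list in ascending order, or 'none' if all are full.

col 0: top cell = '.' → open
col 1: top cell = '.' → open
col 2: top cell = '.' → open
col 3: top cell = 'O' → FULL
col 4: top cell = 'X' → FULL
col 5: top cell = '.' → open

Answer: 0,1,2,5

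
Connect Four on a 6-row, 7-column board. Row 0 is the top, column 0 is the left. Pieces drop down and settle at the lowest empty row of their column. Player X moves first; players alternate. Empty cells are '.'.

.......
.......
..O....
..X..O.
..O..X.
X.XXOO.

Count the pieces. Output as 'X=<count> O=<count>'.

X=5 O=5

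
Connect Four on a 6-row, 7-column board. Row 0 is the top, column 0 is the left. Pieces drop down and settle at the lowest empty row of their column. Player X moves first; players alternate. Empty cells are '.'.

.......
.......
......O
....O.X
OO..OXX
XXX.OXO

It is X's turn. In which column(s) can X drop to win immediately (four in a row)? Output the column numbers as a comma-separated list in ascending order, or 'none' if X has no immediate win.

col 0: drop X → no win
col 1: drop X → no win
col 2: drop X → no win
col 3: drop X → WIN!
col 4: drop X → no win
col 5: drop X → no win
col 6: drop X → no win

Answer: 3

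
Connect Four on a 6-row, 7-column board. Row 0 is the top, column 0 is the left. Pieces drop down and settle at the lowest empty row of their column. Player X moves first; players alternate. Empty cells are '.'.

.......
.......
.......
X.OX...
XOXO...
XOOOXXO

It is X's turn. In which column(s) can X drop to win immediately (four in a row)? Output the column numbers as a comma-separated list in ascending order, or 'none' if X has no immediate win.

col 0: drop X → WIN!
col 1: drop X → no win
col 2: drop X → no win
col 3: drop X → no win
col 4: drop X → no win
col 5: drop X → no win
col 6: drop X → no win

Answer: 0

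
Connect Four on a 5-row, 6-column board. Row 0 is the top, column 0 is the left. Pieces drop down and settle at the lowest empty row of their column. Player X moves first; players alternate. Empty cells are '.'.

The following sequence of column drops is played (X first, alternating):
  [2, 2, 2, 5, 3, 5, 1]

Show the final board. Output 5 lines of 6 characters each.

Move 1: X drops in col 2, lands at row 4
Move 2: O drops in col 2, lands at row 3
Move 3: X drops in col 2, lands at row 2
Move 4: O drops in col 5, lands at row 4
Move 5: X drops in col 3, lands at row 4
Move 6: O drops in col 5, lands at row 3
Move 7: X drops in col 1, lands at row 4

Answer: ......
......
..X...
..O..O
.XXX.O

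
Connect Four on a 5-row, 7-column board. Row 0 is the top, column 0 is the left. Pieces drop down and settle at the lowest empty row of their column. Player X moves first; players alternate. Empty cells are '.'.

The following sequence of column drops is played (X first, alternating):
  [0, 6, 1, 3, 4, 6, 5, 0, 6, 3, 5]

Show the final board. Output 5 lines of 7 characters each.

Move 1: X drops in col 0, lands at row 4
Move 2: O drops in col 6, lands at row 4
Move 3: X drops in col 1, lands at row 4
Move 4: O drops in col 3, lands at row 4
Move 5: X drops in col 4, lands at row 4
Move 6: O drops in col 6, lands at row 3
Move 7: X drops in col 5, lands at row 4
Move 8: O drops in col 0, lands at row 3
Move 9: X drops in col 6, lands at row 2
Move 10: O drops in col 3, lands at row 3
Move 11: X drops in col 5, lands at row 3

Answer: .......
.......
......X
O..O.XO
XX.OXXO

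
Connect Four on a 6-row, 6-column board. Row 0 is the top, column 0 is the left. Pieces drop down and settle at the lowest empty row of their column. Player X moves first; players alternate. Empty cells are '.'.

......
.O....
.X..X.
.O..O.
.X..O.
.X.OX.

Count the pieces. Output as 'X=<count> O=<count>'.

X=5 O=5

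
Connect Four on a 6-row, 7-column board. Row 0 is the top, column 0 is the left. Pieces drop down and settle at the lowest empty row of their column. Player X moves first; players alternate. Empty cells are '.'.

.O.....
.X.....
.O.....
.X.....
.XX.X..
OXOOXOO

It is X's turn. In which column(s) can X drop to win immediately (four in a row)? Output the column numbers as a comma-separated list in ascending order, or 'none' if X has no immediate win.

Answer: 3

Derivation:
col 0: drop X → no win
col 2: drop X → no win
col 3: drop X → WIN!
col 4: drop X → no win
col 5: drop X → no win
col 6: drop X → no win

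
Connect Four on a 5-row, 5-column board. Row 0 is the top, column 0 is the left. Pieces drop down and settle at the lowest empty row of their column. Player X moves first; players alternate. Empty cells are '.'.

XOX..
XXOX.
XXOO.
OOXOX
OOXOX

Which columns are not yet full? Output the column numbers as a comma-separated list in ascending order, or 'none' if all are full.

Answer: 3,4

Derivation:
col 0: top cell = 'X' → FULL
col 1: top cell = 'O' → FULL
col 2: top cell = 'X' → FULL
col 3: top cell = '.' → open
col 4: top cell = '.' → open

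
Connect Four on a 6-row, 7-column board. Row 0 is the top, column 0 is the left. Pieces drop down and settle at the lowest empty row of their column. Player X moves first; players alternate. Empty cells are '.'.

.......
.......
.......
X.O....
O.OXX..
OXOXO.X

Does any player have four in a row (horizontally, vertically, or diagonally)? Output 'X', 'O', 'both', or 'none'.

none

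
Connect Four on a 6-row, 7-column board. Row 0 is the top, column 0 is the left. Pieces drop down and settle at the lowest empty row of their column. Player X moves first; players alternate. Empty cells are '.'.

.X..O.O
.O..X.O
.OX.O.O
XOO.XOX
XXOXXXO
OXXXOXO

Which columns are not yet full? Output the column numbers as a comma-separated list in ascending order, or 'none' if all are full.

col 0: top cell = '.' → open
col 1: top cell = 'X' → FULL
col 2: top cell = '.' → open
col 3: top cell = '.' → open
col 4: top cell = 'O' → FULL
col 5: top cell = '.' → open
col 6: top cell = 'O' → FULL

Answer: 0,2,3,5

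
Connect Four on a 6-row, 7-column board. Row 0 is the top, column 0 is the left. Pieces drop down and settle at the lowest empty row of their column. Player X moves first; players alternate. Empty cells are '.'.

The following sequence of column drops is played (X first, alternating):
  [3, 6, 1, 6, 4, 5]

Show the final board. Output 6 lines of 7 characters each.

Move 1: X drops in col 3, lands at row 5
Move 2: O drops in col 6, lands at row 5
Move 3: X drops in col 1, lands at row 5
Move 4: O drops in col 6, lands at row 4
Move 5: X drops in col 4, lands at row 5
Move 6: O drops in col 5, lands at row 5

Answer: .......
.......
.......
.......
......O
.X.XXOO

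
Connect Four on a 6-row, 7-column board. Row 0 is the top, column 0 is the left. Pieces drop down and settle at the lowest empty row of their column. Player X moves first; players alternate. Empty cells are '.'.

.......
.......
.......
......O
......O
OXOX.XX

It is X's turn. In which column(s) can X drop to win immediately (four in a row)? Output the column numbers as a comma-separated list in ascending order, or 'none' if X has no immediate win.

Answer: 4

Derivation:
col 0: drop X → no win
col 1: drop X → no win
col 2: drop X → no win
col 3: drop X → no win
col 4: drop X → WIN!
col 5: drop X → no win
col 6: drop X → no win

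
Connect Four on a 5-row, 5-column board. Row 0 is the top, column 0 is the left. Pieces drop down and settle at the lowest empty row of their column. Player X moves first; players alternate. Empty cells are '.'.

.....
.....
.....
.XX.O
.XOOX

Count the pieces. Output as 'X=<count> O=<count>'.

X=4 O=3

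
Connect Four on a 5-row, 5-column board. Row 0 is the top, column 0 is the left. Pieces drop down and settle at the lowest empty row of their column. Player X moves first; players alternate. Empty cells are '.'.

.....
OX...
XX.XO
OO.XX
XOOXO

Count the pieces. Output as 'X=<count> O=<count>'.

X=8 O=7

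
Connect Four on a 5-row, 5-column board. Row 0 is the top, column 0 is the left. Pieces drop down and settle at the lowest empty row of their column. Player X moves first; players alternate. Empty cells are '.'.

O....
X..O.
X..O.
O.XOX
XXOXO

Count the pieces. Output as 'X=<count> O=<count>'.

X=7 O=7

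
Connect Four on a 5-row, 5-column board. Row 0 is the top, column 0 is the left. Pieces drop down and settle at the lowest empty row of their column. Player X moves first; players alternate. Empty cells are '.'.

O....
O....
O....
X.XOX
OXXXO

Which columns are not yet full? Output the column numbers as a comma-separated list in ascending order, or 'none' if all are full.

Answer: 1,2,3,4

Derivation:
col 0: top cell = 'O' → FULL
col 1: top cell = '.' → open
col 2: top cell = '.' → open
col 3: top cell = '.' → open
col 4: top cell = '.' → open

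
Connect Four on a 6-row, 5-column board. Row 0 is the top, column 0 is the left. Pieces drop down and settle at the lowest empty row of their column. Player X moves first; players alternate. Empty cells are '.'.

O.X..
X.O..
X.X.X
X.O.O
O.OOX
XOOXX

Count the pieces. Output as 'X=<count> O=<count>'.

X=10 O=9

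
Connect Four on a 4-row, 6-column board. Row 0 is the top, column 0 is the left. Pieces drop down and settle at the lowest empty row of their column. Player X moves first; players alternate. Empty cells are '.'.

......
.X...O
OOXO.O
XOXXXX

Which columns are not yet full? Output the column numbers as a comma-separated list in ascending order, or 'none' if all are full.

col 0: top cell = '.' → open
col 1: top cell = '.' → open
col 2: top cell = '.' → open
col 3: top cell = '.' → open
col 4: top cell = '.' → open
col 5: top cell = '.' → open

Answer: 0,1,2,3,4,5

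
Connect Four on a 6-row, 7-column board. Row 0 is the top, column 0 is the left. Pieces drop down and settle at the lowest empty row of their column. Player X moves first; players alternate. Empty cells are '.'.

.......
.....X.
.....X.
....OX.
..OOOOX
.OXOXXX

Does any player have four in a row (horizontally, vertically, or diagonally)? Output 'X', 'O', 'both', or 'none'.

O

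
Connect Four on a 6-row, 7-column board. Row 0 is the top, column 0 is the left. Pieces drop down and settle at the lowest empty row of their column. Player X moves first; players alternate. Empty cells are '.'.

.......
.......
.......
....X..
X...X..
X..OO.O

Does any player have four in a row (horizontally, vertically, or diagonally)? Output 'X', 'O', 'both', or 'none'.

none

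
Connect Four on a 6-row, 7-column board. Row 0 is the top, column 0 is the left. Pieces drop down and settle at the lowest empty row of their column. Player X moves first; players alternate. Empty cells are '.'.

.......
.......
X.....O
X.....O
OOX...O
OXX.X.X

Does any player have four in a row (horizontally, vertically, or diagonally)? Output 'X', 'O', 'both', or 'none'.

none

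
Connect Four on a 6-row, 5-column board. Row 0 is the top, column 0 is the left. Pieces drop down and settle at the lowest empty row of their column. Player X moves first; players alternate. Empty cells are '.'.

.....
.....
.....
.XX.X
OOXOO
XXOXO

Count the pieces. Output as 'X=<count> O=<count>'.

X=7 O=6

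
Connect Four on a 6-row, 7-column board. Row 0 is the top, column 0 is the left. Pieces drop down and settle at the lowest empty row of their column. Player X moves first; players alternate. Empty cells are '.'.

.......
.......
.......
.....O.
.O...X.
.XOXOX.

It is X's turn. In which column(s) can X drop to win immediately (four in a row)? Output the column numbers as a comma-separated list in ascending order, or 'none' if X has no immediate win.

col 0: drop X → no win
col 1: drop X → no win
col 2: drop X → no win
col 3: drop X → no win
col 4: drop X → no win
col 5: drop X → no win
col 6: drop X → no win

Answer: none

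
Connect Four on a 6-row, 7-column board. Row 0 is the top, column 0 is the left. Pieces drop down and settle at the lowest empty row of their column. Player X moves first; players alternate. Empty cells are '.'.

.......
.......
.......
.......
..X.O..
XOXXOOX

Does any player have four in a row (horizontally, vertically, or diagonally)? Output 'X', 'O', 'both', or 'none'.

none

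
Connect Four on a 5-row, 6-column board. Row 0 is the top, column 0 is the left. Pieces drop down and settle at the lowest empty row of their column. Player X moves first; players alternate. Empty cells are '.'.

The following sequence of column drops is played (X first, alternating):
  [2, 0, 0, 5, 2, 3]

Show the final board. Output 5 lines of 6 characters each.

Answer: ......
......
......
X.X...
O.XO.O

Derivation:
Move 1: X drops in col 2, lands at row 4
Move 2: O drops in col 0, lands at row 4
Move 3: X drops in col 0, lands at row 3
Move 4: O drops in col 5, lands at row 4
Move 5: X drops in col 2, lands at row 3
Move 6: O drops in col 3, lands at row 4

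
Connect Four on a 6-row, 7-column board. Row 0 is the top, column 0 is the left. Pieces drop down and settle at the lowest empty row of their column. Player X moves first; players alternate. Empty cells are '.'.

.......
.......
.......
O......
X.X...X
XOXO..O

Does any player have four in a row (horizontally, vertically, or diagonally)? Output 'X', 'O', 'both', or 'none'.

none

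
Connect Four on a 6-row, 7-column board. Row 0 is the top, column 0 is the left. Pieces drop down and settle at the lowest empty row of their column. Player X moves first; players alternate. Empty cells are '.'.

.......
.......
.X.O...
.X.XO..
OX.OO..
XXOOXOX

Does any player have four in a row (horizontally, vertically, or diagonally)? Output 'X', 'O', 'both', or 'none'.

X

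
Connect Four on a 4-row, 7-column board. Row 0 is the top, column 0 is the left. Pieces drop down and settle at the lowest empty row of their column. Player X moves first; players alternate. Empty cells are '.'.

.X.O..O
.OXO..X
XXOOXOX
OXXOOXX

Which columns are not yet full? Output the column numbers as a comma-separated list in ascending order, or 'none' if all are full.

col 0: top cell = '.' → open
col 1: top cell = 'X' → FULL
col 2: top cell = '.' → open
col 3: top cell = 'O' → FULL
col 4: top cell = '.' → open
col 5: top cell = '.' → open
col 6: top cell = 'O' → FULL

Answer: 0,2,4,5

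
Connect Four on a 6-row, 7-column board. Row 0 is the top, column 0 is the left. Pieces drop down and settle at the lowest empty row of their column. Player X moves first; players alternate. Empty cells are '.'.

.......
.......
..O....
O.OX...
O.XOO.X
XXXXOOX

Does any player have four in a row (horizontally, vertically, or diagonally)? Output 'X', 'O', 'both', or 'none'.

X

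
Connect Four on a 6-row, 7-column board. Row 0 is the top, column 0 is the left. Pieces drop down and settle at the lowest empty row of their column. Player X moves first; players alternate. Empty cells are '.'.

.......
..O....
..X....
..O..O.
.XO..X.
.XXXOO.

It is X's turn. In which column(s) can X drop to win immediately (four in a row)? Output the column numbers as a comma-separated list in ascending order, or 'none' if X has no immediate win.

Answer: 0

Derivation:
col 0: drop X → WIN!
col 1: drop X → no win
col 2: drop X → no win
col 3: drop X → no win
col 4: drop X → no win
col 5: drop X → no win
col 6: drop X → no win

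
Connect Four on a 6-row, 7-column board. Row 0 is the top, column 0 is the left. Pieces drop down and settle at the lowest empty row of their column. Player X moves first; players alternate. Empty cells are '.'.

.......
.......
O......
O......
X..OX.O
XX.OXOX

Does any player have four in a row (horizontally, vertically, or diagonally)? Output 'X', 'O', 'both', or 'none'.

none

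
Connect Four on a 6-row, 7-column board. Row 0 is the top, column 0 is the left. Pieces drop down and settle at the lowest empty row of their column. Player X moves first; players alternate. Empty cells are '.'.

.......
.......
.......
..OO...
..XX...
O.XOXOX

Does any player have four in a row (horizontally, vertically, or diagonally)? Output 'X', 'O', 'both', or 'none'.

none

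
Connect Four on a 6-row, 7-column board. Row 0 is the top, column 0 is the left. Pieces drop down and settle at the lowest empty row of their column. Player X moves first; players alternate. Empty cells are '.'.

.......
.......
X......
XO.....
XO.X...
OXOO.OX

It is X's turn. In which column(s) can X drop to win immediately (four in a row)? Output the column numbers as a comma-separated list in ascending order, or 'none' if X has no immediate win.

col 0: drop X → WIN!
col 1: drop X → no win
col 2: drop X → no win
col 3: drop X → no win
col 4: drop X → no win
col 5: drop X → no win
col 6: drop X → no win

Answer: 0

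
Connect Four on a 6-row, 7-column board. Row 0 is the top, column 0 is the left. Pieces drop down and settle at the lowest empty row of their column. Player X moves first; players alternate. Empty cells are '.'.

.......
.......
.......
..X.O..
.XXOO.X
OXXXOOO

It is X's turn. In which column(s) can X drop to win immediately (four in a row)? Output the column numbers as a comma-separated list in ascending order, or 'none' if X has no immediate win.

Answer: 2

Derivation:
col 0: drop X → no win
col 1: drop X → no win
col 2: drop X → WIN!
col 3: drop X → no win
col 4: drop X → no win
col 5: drop X → no win
col 6: drop X → no win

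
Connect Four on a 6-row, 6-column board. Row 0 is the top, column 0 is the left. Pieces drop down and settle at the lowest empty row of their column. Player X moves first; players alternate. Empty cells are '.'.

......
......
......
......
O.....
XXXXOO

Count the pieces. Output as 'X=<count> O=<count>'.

X=4 O=3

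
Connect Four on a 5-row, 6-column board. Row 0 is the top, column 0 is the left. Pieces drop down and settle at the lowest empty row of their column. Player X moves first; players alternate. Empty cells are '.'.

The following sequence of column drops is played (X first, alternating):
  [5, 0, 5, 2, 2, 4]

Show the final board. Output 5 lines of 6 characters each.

Move 1: X drops in col 5, lands at row 4
Move 2: O drops in col 0, lands at row 4
Move 3: X drops in col 5, lands at row 3
Move 4: O drops in col 2, lands at row 4
Move 5: X drops in col 2, lands at row 3
Move 6: O drops in col 4, lands at row 4

Answer: ......
......
......
..X..X
O.O.OX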